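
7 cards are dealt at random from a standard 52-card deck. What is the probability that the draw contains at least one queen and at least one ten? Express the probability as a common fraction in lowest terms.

3105873/16723070

There are C(52,7) = 133784560 possible draws.
By inclusion-exclusion on the complements, draws missing all queens or all tens: C(48,7) + C(48,7) − C(44,7) = 73629072 + 73629072 − 38320568 = 108937576.
So draws with at least one of each: 133784560 − 108937576 = 24846984, probability 24846984/133784560 = 3105873/16723070.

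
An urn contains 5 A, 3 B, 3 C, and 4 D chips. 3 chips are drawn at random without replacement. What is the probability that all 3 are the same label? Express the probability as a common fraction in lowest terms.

16/455

There are C(15,3) = 455 ways to draw 3 chips.
All same label: C(5,3) + C(3,3) + C(3,3) + C(4,3) = 10 + 1 + 1 + 4 = 16.
Probability = 16/455.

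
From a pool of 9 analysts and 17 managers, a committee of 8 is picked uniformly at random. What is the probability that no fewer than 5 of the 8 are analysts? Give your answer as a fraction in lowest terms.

Total selections: C(26,8) = 1562275.
Favorable selections (no fewer than 5 analysts): C(9,5)·C(17,3) + C(9,6)·C(17,2) + C(9,7)·C(17,1) + C(9,8)·C(17,0) = 85680 + 11424 + 612 + 9 = 97725.
Probability = 97725/1562275 = 3909/62491.

3909/62491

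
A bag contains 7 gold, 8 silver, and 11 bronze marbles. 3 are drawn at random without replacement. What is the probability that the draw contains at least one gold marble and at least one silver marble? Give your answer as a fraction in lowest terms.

There are C(26,3) = 2600 possible draws.
By inclusion-exclusion on the complements, draws missing all gold or all silver: C(19,3) + C(18,3) − C(11,3) = 969 + 816 − 165 = 1620.
So draws with at least one of each: 2600 − 1620 = 980, probability 980/2600 = 49/130.

49/130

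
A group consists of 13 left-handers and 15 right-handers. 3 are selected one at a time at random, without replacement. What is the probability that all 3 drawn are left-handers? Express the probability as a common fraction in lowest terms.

11/126

Multiply the conditional probabilities at each draw: 13/28 · 12/27 · 11/26 = 1716/19656 = 11/126.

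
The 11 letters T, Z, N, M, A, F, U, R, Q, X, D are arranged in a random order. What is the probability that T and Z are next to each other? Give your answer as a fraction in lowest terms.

There are 11! = 39916800 arrangements.
Treat T and Z as a block: 10! arrangements of the blocks × 2 orders within the block = 2·3628800 = 7257600.
Probability = 7257600/39916800 = 2/11.

2/11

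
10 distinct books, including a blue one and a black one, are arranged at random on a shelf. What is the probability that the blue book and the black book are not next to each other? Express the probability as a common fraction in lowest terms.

4/5

There are 10! = 3628800 arrangements.
Arrangements with the blue book and the black book adjacent: 2·9! = 725760.
So not adjacent: 3628800 − 725760 = 2903040, probability 2903040/3628800 = 4/5.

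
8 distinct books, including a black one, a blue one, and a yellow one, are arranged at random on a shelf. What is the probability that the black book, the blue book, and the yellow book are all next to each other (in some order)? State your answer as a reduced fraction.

3/28

There are 8! = 40320 arrangements.
Treat the three as one block: 6! placements × 3! orders within the block = 720·6 = 4320.
Probability = 4320/40320 = 3/28.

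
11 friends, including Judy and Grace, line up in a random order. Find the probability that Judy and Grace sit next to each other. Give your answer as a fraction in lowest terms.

2/11

There are 11! = 39916800 arrangements.
Treat Judy and Grace as a block: 10! arrangements of the blocks × 2 orders within the block = 2·3628800 = 7257600.
Probability = 7257600/39916800 = 2/11.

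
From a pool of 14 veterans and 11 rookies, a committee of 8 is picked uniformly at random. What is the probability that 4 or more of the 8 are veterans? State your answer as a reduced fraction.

5252/6555

There are C(25,8) = 1081575 ways to choose the 8.
Count the complement (fewer than 4 veterans): C(14,0)·C(11,8) + C(14,1)·C(11,7) + C(14,2)·C(11,6) + C(14,3)·C(11,5) = 165 + 4620 + 42042 + 168168 = 214995.
Probability = 1 − 214995/1081575 = 866580/1081575 = 5252/6555.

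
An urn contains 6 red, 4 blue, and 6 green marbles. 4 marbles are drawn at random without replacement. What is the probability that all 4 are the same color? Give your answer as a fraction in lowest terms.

31/1820

There are C(16,4) = 1820 ways to draw 4 marbles.
All same color: C(6,4) + C(4,4) + C(6,4) = 15 + 1 + 15 = 31.
Probability = 31/1820.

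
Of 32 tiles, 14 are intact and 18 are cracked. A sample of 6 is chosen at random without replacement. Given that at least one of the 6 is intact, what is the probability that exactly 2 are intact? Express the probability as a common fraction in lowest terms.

3315/10567

Work in counts. Selections with at least one intact: C(32,6) − C(18,6) = 906192 − 18564 = 887628.
Of those, selections where exactly 2 are intact: C(14,2)·C(18,4) = 91·3060 = 278460.
Conditional probability = 278460/887628 = 3315/10567.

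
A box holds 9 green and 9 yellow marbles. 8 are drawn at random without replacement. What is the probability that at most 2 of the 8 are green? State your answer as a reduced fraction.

373/4862

There are C(18,8) = 43758 ways to choose the 8.
Favorable selections (at most 2 green): C(9,0)·C(9,8) + C(9,1)·C(9,7) + C(9,2)·C(9,6) = 9 + 324 + 3024 = 3357.
Probability = 3357/43758 = 373/4862.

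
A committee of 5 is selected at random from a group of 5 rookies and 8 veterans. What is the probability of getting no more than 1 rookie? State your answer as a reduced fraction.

406/1287

There are C(13,5) = 1287 ways to choose the 5.
Favorable selections (no more than 1 rookie): C(5,0)·C(8,5) + C(5,1)·C(8,4) = 56 + 350 = 406.
Probability = 406/1287.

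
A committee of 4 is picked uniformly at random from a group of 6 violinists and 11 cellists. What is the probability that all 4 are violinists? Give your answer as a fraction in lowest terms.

3/476

There are C(17,4) = 2380 possible selections.
Selections with all violinists: C(6,4) = 15.
Probability = 15/2380 = 3/476.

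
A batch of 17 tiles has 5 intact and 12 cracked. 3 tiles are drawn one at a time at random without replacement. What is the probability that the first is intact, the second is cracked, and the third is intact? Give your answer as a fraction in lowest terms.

Multiply the conditional probabilities at each draw: 5/17 · 12/16 · 4/15 = 240/4080 = 1/17.

1/17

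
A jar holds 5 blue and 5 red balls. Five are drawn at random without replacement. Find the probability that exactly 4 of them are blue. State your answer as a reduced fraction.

Total number of selections: C(10,5) = 252.
Selections with exactly 4 blue: choose 4 of the 5 blue and 1 of the 5 red, C(5,4)·C(5,1) = 5·5 = 25.
Probability = 25/252.

25/252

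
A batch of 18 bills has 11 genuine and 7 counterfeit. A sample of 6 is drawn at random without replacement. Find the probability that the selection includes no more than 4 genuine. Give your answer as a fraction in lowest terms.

Total selections: C(18,6) = 18564.
Count the complement (more than 4 genuine): C(11,5)·C(7,1) + C(11,6)·C(7,0) = 3234 + 462 = 3696.
Probability = 1 − 3696/18564 = 14868/18564 = 177/221.

177/221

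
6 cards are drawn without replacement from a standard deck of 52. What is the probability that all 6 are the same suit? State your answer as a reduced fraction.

66/195755

There are C(52,6) = 20358520 possible 6-card hands.
Hands of one suit: 4 suits × C(13,6) = 4·1716 = 6864.
Probability = 6864/20358520 = 66/195755.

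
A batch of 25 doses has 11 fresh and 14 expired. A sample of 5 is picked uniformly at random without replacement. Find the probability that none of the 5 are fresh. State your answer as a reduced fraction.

There are C(25,5) = 53130 possible selections.
Selections with no fresh (all expired): C(14,5) = 2002.
Probability = 2002/53130 = 13/345.

13/345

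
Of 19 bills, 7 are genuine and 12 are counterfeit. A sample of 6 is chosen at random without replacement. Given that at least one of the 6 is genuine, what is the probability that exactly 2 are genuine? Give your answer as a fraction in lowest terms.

Work in counts. Selections with at least one genuine: C(19,6) − C(12,6) = 27132 − 924 = 26208.
Of those, selections where exactly 2 are genuine: C(7,2)·C(12,4) = 21·495 = 10395.
Conditional probability = 10395/26208 = 165/416.

165/416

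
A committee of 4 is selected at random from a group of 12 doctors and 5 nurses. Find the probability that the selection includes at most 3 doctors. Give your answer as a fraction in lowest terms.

377/476

Total selections: C(17,4) = 2380.
The complement is exactly 4 doctors: C(12,4)·C(5,0) = 495.
Probability = 1 − 495/2380 = 1885/2380 = 377/476.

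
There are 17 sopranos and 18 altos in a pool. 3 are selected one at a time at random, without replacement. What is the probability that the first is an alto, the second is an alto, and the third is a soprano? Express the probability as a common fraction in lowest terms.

51/385

Multiply the conditional probabilities at each draw: 18/35 · 17/34 · 17/33 = 5202/39270 = 51/385.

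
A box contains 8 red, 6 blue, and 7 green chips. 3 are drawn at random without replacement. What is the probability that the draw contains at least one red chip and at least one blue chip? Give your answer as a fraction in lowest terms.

There are C(21,3) = 1330 possible draws.
By inclusion-exclusion on the complements, draws missing all red or all blue: C(13,3) + C(15,3) − C(7,3) = 286 + 455 − 35 = 706.
So draws with at least one of each: 1330 − 706 = 624, probability 624/1330 = 312/665.

312/665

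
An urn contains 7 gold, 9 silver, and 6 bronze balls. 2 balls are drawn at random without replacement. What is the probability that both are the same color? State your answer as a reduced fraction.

24/77

There are C(22,2) = 231 ways to draw 2 balls.
All same color: C(7,2) + C(9,2) + C(6,2) = 21 + 36 + 15 = 72.
Probability = 72/231 = 24/77.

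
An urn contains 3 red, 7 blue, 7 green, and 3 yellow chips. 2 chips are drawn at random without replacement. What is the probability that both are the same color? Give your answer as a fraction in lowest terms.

There are C(20,2) = 190 ways to draw 2 chips.
All same color: C(3,2) + C(7,2) + C(7,2) + C(3,2) = 3 + 21 + 21 + 3 = 48.
Probability = 48/190 = 24/95.

24/95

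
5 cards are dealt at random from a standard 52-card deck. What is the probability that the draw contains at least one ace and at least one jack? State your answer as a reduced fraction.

6509/64974

There are C(52,5) = 2598960 possible draws.
By inclusion-exclusion on the complements, draws missing all aces or all jacks: C(48,5) + C(48,5) − C(44,5) = 1712304 + 1712304 − 1086008 = 2338600.
So draws with at least one of each: 2598960 − 2338600 = 260360, probability 260360/2598960 = 6509/64974.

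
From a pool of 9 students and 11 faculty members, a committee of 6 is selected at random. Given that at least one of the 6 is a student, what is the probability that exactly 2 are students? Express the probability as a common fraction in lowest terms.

1980/6383

Work in counts. Selections with at least one student: C(20,6) − C(11,6) = 38760 − 462 = 38298.
Of those, selections where exactly 2 are students: C(9,2)·C(11,4) = 36·330 = 11880.
Conditional probability = 11880/38298 = 1980/6383.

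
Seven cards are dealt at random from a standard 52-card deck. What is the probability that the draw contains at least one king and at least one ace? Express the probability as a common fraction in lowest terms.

There are C(52,7) = 133784560 possible draws.
By inclusion-exclusion on the complements, draws missing all kings or all aces: C(48,7) + C(48,7) − C(44,7) = 73629072 + 73629072 − 38320568 = 108937576.
So draws with at least one of each: 133784560 − 108937576 = 24846984, probability 24846984/133784560 = 3105873/16723070.

3105873/16723070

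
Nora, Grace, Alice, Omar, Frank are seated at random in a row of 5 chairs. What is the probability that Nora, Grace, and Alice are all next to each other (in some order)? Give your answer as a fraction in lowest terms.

There are 5! = 120 arrangements.
Treat the three as one block: 3! placements × 3! orders within the block = 6·6 = 36.
Probability = 36/120 = 3/10.

3/10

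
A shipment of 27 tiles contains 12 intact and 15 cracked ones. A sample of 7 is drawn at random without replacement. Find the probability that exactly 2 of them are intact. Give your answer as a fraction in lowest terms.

77/345

There are C(27,7) = 888030 ways to choose 7 from 27.
Selections with exactly 2 intact: choose 2 of the 12 intact and 5 of the 15 cracked, C(12,2)·C(15,5) = 66·3003 = 198198.
Probability = 198198/888030 = 77/345.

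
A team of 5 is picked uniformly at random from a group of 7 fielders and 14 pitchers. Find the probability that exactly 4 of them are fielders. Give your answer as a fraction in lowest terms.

70/2907

The sample space is all 5-subsets of the 21: C(21,5) = 20349.
Selections with exactly 4 fielders: choose 4 of the 7 fielders and 1 of the 14 pitchers, C(7,4)·C(14,1) = 35·14 = 490.
Probability = 490/20349 = 70/2907.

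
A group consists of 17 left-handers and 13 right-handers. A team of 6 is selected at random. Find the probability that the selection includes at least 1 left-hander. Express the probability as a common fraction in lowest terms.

15181/15225

There are C(30,6) = 593775 ways to choose the 6.
The complement is all 6 are right-handers: C(13,6) = 1716.
Probability = 1 − 1716/593775 = 592059/593775 = 15181/15225.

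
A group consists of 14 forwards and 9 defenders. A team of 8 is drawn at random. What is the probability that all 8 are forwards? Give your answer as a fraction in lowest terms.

91/14858

There are C(23,8) = 490314 possible selections.
Selections with all forwards: C(14,8) = 3003.
Probability = 3003/490314 = 91/14858.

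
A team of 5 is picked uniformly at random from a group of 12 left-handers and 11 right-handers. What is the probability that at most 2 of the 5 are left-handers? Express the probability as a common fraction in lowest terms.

1392/3059

Total selections: C(23,5) = 33649.
Favorable selections (at most 2 left-handers): C(12,0)·C(11,5) + C(12,1)·C(11,4) + C(12,2)·C(11,3) = 462 + 3960 + 10890 = 15312.
Probability = 15312/33649 = 1392/3059.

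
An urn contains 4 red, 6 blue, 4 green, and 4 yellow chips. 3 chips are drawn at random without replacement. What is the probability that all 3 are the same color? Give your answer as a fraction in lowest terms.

There are C(18,3) = 816 ways to draw 3 chips.
All same color: C(4,3) + C(6,3) + C(4,3) + C(4,3) = 4 + 20 + 4 + 4 = 32.
Probability = 32/816 = 2/51.

2/51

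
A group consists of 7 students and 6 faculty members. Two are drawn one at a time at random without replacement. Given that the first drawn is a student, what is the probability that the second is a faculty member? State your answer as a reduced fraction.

After removing one student, 12 remain: 6 students and 6 faculty members.
So the probability the next is a faculty member is 6/12 = 1/2.

1/2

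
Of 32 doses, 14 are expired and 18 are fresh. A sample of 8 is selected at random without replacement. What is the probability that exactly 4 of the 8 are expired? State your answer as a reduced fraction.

Total number of selections: C(32,8) = 10518300.
Selections with exactly 4 expired: choose 4 of the 14 expired and 4 of the 18 fresh, C(14,4)·C(18,4) = 1001·3060 = 3063060.
Probability = 3063060/10518300 = 1309/4495.

1309/4495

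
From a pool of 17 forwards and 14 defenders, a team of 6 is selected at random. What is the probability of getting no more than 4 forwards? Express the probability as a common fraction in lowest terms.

There are C(31,6) = 736281 ways to choose the 6.
Count the complement (more than 4 forwards): C(17,5)·C(14,1) + C(17,6)·C(14,0) = 86632 + 12376 = 99008.
Probability = 1 − 99008/736281 = 637273/736281 = 7003/8091.

7003/8091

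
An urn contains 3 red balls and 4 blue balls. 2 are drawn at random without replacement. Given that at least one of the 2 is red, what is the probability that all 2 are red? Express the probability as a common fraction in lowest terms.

Work in counts. Selections with at least one red: C(7,2) − C(4,2) = 21 − 6 = 15.
Of those, selections where all 2 are red: C(3,2) = 3.
Conditional probability = 3/15 = 1/5.

1/5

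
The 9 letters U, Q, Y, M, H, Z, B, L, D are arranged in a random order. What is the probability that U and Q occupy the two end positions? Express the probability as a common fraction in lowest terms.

There are 9! = 362880 arrangements.
Place U and Q at the ends in 2 ways, arrange the remaining 7 in 7! = 5040 ways: 2·5040 = 10080.
Probability = 10080/362880 = 1/36.

1/36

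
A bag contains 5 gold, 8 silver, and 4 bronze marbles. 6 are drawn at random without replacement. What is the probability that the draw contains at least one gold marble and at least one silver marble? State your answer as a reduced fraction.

There are C(17,6) = 12376 possible draws.
By inclusion-exclusion on the complements, draws missing all gold or all silver: C(12,6) + C(9,6) − C(4,6) = 924 + 84 − 0 = 1008.
So draws with at least one of each: 12376 − 1008 = 11368, probability 11368/12376 = 203/221.

203/221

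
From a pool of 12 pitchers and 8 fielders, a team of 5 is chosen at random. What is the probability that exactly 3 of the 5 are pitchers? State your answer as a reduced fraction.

385/969

Total number of selections: C(20,5) = 15504.
Selections with exactly 3 pitchers: choose 3 of the 12 pitchers and 2 of the 8 fielders, C(12,3)·C(8,2) = 220·28 = 6160.
Probability = 6160/15504 = 385/969.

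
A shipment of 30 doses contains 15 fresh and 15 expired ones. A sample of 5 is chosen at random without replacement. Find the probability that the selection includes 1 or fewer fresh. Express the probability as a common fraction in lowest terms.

43/261

There are C(30,5) = 142506 ways to choose the 5.
Favorable selections (1 or fewer fresh): C(15,0)·C(15,5) + C(15,1)·C(15,4) = 3003 + 20475 = 23478.
Probability = 23478/142506 = 43/261.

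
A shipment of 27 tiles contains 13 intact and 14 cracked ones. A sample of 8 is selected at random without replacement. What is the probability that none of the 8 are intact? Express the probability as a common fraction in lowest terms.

7/5175

There are C(27,8) = 2220075 possible selections.
Selections with no intact (all cracked): C(14,8) = 3003.
Probability = 3003/2220075 = 7/5175.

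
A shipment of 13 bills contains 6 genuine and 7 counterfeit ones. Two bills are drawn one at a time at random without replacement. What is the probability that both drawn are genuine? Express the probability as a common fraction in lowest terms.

5/26

Multiply the conditional probabilities at each draw: 6/13 · 5/12 = 30/156 = 5/26.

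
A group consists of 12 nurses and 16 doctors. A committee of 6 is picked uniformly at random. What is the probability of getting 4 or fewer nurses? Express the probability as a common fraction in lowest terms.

30262/31395

Total selections: C(28,6) = 376740.
Favorable selections (4 or fewer nurses): C(12,0)·C(16,6) + C(12,1)·C(16,5) + C(12,2)·C(16,4) + C(12,3)·C(16,3) + C(12,4)·C(16,2) = 8008 + 52416 + 120120 + 123200 + 59400 = 363144.
Probability = 363144/376740 = 30262/31395.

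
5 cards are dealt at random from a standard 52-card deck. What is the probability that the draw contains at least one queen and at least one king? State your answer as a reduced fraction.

There are C(52,5) = 2598960 possible draws.
By inclusion-exclusion on the complements, draws missing all queens or all kings: C(48,5) + C(48,5) − C(44,5) = 1712304 + 1712304 − 1086008 = 2338600.
So draws with at least one of each: 2598960 − 2338600 = 260360, probability 260360/2598960 = 6509/64974.

6509/64974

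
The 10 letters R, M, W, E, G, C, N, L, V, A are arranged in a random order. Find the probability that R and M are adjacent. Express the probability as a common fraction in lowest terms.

1/5

There are 10! = 3628800 arrangements.
Treat R and M as a block: 9! arrangements of the blocks × 2 orders within the block = 2·362880 = 725760.
Probability = 725760/3628800 = 1/5.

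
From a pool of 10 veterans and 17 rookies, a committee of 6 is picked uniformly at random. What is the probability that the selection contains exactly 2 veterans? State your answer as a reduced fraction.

1190/3289

Total number of selections: C(27,6) = 296010.
Selections with exactly 2 veterans: choose 2 of the 10 veterans and 4 of the 17 rookies, C(10,2)·C(17,4) = 45·2380 = 107100.
Probability = 107100/296010 = 1190/3289.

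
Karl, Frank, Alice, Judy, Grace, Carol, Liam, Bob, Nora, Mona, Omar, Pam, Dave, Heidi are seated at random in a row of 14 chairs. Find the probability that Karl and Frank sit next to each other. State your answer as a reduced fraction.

There are 14! = 87178291200 arrangements.
Treat Karl and Frank as a block: 13! arrangements of the blocks × 2 orders within the block = 2·6227020800 = 12454041600.
Probability = 12454041600/87178291200 = 1/7.

1/7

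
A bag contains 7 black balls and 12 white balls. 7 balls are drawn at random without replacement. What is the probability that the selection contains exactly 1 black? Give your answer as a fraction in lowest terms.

Total number of selections: C(19,7) = 50388.
Selections with exactly 1 black: choose 1 of the 7 black and 6 of the 12 white, C(7,1)·C(12,6) = 7·924 = 6468.
Probability = 6468/50388 = 539/4199.

539/4199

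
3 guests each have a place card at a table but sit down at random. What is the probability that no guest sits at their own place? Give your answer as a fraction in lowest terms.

There are 3! = 6 seatings.
By inclusion-exclusion, seatings with no fixed points: C(3,0)·3! − C(3,1)·2! + C(3,2)·1! − C(3,3)·0! = 2.
Probability = 2/6 = 1/3.

1/3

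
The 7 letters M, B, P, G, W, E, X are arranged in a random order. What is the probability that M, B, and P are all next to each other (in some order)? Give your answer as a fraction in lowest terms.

There are 7! = 5040 arrangements.
Treat the three as one block: 5! placements × 3! orders within the block = 120·6 = 720.
Probability = 720/5040 = 1/7.

1/7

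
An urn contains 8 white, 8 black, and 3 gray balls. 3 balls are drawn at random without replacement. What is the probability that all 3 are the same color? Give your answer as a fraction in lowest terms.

113/969

There are C(19,3) = 969 ways to draw 3 balls.
All same color: C(8,3) + C(8,3) + C(3,3) = 56 + 56 + 1 = 113.
Probability = 113/969.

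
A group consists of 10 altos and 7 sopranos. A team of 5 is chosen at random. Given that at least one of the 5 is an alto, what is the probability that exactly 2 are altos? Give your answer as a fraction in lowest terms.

Work in counts. Selections with at least one alto: C(17,5) − C(7,5) = 6188 − 21 = 6167.
Of those, selections where exactly 2 are altos: C(10,2)·C(7,3) = 45·35 = 1575.
Conditional probability = 1575/6167 = 225/881.

225/881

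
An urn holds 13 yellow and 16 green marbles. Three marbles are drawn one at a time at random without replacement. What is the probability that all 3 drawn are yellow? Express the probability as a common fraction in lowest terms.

Multiply the conditional probabilities at each draw: 13/29 · 12/28 · 11/27 = 1716/21924 = 143/1827.

143/1827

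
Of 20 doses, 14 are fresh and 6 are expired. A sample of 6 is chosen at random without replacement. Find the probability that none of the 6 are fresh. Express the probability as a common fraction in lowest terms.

There are C(20,6) = 38760 possible selections.
Selections with no fresh (all expired): C(6,6) = 1.
Probability = 1/38760.

1/38760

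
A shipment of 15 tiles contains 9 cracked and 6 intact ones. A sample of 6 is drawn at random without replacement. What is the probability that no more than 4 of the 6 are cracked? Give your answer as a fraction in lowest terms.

Total selections: C(15,6) = 5005.
Favorable selections (no more than 4 cracked): C(9,0)·C(6,6) + C(9,1)·C(6,5) + C(9,2)·C(6,4) + C(9,3)·C(6,3) + C(9,4)·C(6,2) = 1 + 54 + 540 + 1680 + 1890 = 4165.
Probability = 4165/5005 = 119/143.

119/143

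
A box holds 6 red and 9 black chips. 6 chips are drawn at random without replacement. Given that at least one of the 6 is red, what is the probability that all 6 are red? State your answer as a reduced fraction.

Work in counts. Selections with at least one red: C(15,6) − C(9,6) = 5005 − 84 = 4921.
Of those, selections where all 6 are red: C(6,6) = 1.
Conditional probability = 1/4921.

1/4921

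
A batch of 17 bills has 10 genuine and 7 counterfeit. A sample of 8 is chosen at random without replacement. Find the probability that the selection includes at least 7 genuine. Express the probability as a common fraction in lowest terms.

Total selections: C(17,8) = 24310.
Favorable selections (at least 7 genuine): C(10,7)·C(7,1) + C(10,8)·C(7,0) = 840 + 45 = 885.
Probability = 885/24310 = 177/4862.

177/4862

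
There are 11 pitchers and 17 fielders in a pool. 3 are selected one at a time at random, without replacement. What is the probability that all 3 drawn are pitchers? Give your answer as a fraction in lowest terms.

55/1092

Multiply the conditional probabilities at each draw: 11/28 · 10/27 · 9/26 = 990/19656 = 55/1092.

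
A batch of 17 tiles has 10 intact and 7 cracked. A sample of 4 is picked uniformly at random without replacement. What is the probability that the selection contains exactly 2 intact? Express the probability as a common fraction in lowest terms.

27/68

Total number of selections: C(17,4) = 2380.
Selections with exactly 2 intact: choose 2 of the 10 intact and 2 of the 7 cracked, C(10,2)·C(7,2) = 45·21 = 945.
Probability = 945/2380 = 27/68.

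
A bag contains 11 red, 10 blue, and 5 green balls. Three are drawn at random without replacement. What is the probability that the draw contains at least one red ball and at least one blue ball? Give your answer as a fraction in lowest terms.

There are C(26,3) = 2600 possible draws.
By inclusion-exclusion on the complements, draws missing all red or all blue: C(15,3) + C(16,3) − C(5,3) = 455 + 560 − 10 = 1005.
So draws with at least one of each: 2600 − 1005 = 1595, probability 1595/2600 = 319/520.

319/520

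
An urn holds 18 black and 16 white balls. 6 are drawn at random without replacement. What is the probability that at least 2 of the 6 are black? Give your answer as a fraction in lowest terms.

9252/9889

There are C(34,6) = 1344904 ways to choose the 6.
Favorable selections (at least 2 black): C(18,2)·C(16,4) + C(18,3)·C(16,3) + C(18,4)·C(16,2) + C(18,5)·C(16,1) + C(18,6)·C(16,0) = 278460 + 456960 + 367200 + 137088 + 18564 = 1258272.
Probability = 1258272/1344904 = 9252/9889.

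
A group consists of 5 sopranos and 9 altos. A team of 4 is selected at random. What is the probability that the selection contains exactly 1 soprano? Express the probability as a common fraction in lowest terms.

There are C(14,4) = 1001 ways to choose 4 from 14.
Selections with exactly 1 soprano: choose 1 of the 5 sopranos and 3 of the 9 altos, C(5,1)·C(9,3) = 5·84 = 420.
Probability = 420/1001 = 60/143.

60/143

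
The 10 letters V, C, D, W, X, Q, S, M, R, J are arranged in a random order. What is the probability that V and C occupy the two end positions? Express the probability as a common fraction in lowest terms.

1/45

There are 10! = 3628800 arrangements.
Place V and C at the ends in 2 ways, arrange the remaining 8 in 8! = 40320 ways: 2·40320 = 80640.
Probability = 80640/3628800 = 1/45.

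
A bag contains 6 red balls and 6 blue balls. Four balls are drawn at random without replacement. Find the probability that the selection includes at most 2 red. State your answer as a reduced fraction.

8/11

Total selections: C(12,4) = 495.
Favorable selections (at most 2 red): C(6,0)·C(6,4) + C(6,1)·C(6,3) + C(6,2)·C(6,2) = 15 + 120 + 225 = 360.
Probability = 360/495 = 8/11.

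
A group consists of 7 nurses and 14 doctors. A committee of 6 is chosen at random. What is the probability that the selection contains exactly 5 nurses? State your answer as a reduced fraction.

7/1292

There are C(21,6) = 54264 ways to choose 6 from 21.
Selections with exactly 5 nurses: choose 5 of the 7 nurses and 1 of the 14 doctors, C(7,5)·C(14,1) = 21·14 = 294.
Probability = 294/54264 = 7/1292.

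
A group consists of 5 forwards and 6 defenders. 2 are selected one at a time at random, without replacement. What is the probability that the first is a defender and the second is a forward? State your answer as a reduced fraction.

Multiply the conditional probabilities at each draw: 6/11 · 5/10 = 30/110 = 3/11.

3/11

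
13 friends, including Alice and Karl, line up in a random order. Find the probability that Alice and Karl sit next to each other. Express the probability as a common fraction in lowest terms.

2/13

There are 13! = 6227020800 arrangements.
Treat Alice and Karl as a block: 12! arrangements of the blocks × 2 orders within the block = 2·479001600 = 958003200.
Probability = 958003200/6227020800 = 2/13.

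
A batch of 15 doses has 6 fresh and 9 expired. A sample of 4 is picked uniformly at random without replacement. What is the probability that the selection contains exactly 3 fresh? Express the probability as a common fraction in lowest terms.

Total number of selections: C(15,4) = 1365.
Selections with exactly 3 fresh: choose 3 of the 6 fresh and 1 of the 9 expired, C(6,3)·C(9,1) = 20·9 = 180.
Probability = 180/1365 = 12/91.

12/91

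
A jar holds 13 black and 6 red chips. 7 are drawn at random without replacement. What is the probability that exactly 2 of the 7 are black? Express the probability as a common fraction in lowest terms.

There are C(19,7) = 50388 ways to choose 7 from 19.
Selections with exactly 2 black: choose 2 of the 13 black and 5 of the 6 red, C(13,2)·C(6,5) = 78·6 = 468.
Probability = 468/50388 = 3/323.

3/323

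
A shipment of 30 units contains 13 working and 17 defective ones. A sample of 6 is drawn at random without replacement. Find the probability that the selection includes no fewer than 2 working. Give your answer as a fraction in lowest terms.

367/435

There are C(30,6) = 593775 ways to choose the 6.
Count the complement (fewer than 2 working): C(13,0)·C(17,6) + C(13,1)·C(17,5) = 12376 + 80444 = 92820.
Probability = 1 − 92820/593775 = 500955/593775 = 367/435.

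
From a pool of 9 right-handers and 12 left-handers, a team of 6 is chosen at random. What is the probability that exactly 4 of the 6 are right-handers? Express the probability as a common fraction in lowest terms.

99/646

Total number of selections: C(21,6) = 54264.
Selections with exactly 4 right-handers: choose 4 of the 9 right-handers and 2 of the 12 left-handers, C(9,4)·C(12,2) = 126·66 = 8316.
Probability = 8316/54264 = 99/646.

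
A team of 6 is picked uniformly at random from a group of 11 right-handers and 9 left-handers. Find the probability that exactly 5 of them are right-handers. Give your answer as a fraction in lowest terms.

693/6460

The sample space is all 6-subsets of the 20: C(20,6) = 38760.
Selections with exactly 5 right-handers: choose 5 of the 11 right-handers and 1 of the 9 left-handers, C(11,5)·C(9,1) = 462·9 = 4158.
Probability = 4158/38760 = 693/6460.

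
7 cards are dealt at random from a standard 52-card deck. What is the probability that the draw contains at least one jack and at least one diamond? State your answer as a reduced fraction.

53122231/133784560

There are C(52,7) = 133784560 possible draws.
By inclusion-exclusion on the complements, draws missing all jacks or all diamonds: C(48,7) + C(39,7) − C(36,7) = 73629072 + 15380937 − 8347680 = 80662329.
So draws with at least one of each: 133784560 − 80662329 = 53122231, probability 53122231/133784560.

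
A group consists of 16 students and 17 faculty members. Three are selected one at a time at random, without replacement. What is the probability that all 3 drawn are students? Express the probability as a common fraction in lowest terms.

35/341

Multiply the conditional probabilities at each draw: 16/33 · 15/32 · 14/31 = 3360/32736 = 35/341.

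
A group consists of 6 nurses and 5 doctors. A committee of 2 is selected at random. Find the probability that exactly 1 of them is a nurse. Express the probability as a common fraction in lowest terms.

6/11

Total number of selections: C(11,2) = 55.
Selections with exactly 1 nurse: choose 1 of the 6 nurses and 1 of the 5 doctors, C(6,1)·C(5,1) = 6·5 = 30.
Probability = 30/55 = 6/11.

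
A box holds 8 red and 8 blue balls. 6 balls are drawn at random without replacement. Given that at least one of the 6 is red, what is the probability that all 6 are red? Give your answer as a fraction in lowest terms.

Work in counts. Selections with at least one red: C(16,6) − C(8,6) = 8008 − 28 = 7980.
Of those, selections where all 6 are red: C(8,6) = 28.
Conditional probability = 28/7980 = 1/285.

1/285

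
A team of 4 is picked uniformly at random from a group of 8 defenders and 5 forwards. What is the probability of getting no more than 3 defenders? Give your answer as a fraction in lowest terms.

129/143

Total selections: C(13,4) = 715.
Favorable selections (no more than 3 defenders): C(8,0)·C(5,4) + C(8,1)·C(5,3) + C(8,2)·C(5,2) + C(8,3)·C(5,1) = 5 + 80 + 280 + 280 = 645.
Probability = 645/715 = 129/143.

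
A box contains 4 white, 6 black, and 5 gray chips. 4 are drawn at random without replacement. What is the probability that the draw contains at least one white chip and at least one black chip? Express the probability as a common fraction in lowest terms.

914/1365

There are C(15,4) = 1365 possible draws.
By inclusion-exclusion on the complements, draws missing all white or all black: C(11,4) + C(9,4) − C(5,4) = 330 + 126 − 5 = 451.
So draws with at least one of each: 1365 − 451 = 914, probability 914/1365.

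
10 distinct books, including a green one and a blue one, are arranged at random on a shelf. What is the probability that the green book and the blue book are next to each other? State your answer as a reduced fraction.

1/5

There are 10! = 3628800 arrangements.
Treat the green book and the blue book as a block: 9! arrangements of the blocks × 2 orders within the block = 2·362880 = 725760.
Probability = 725760/3628800 = 1/5.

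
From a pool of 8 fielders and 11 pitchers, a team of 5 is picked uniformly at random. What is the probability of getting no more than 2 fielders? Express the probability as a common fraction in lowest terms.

There are C(19,5) = 11628 ways to choose the 5.
Favorable selections (no more than 2 fielders): C(8,0)·C(11,5) + C(8,1)·C(11,4) + C(8,2)·C(11,3) = 462 + 2640 + 4620 = 7722.
Probability = 7722/11628 = 429/646.

429/646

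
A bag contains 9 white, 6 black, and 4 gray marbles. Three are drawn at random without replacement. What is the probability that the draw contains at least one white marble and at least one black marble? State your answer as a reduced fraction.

There are C(19,3) = 969 possible draws.
By inclusion-exclusion on the complements, draws missing all white or all black: C(10,3) + C(13,3) − C(4,3) = 120 + 286 − 4 = 402.
So draws with at least one of each: 969 − 402 = 567, probability 567/969 = 189/323.

189/323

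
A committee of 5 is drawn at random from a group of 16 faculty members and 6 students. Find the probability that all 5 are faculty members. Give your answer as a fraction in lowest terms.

104/627

There are C(22,5) = 26334 possible selections.
Selections with all faculty members: C(16,5) = 4368.
Probability = 4368/26334 = 104/627.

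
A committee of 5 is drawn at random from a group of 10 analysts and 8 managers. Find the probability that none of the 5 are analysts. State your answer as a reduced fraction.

There are C(18,5) = 8568 possible selections.
Selections with no analysts (all managers): C(8,5) = 56.
Probability = 56/8568 = 1/153.

1/153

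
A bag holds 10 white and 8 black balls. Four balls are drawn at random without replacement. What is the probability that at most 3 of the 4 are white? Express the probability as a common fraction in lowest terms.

Total selections: C(18,4) = 3060.
The complement is exactly 4 white: C(10,4)·C(8,0) = 210.
Probability = 1 − 210/3060 = 2850/3060 = 95/102.

95/102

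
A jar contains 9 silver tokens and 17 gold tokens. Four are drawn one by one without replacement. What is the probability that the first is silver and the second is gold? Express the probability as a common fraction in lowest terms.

153/650

Multiply the conditional probabilities at each draw: 9/26 · 17/25 = 153/650.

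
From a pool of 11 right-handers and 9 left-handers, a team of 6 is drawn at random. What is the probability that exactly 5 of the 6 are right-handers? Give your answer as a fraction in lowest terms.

693/6460

The sample space is all 6-subsets of the 20: C(20,6) = 38760.
Selections with exactly 5 right-handers: choose 5 of the 11 right-handers and 1 of the 9 left-handers, C(11,5)·C(9,1) = 462·9 = 4158.
Probability = 4158/38760 = 693/6460.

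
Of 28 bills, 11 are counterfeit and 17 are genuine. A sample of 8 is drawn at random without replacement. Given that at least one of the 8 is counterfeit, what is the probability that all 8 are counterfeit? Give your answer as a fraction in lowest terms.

3/56069

Work in counts. Selections with at least one counterfeit: C(28,8) − C(17,8) = 3108105 − 24310 = 3083795.
Of those, selections where all 8 are counterfeit: C(11,8) = 165.
Conditional probability = 165/3083795 = 3/56069.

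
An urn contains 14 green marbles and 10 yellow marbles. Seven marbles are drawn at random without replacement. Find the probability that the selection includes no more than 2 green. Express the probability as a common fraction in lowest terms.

Total selections: C(24,7) = 346104.
Favorable selections (no more than 2 green): C(14,0)·C(10,7) + C(14,1)·C(10,6) + C(14,2)·C(10,5) = 120 + 2940 + 22932 = 25992.
Probability = 25992/346104 = 19/253.

19/253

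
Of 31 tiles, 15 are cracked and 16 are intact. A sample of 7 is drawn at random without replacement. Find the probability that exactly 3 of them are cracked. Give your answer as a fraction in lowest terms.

Total number of selections: C(31,7) = 2629575.
Selections with exactly 3 cracked: choose 3 of the 15 cracked and 4 of the 16 intact, C(15,3)·C(16,4) = 455·1820 = 828100.
Probability = 828100/2629575 = 2548/8091.

2548/8091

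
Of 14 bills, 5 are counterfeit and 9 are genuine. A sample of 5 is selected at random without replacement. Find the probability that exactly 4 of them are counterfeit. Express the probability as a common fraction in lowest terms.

45/2002

The sample space is all 5-subsets of the 14: C(14,5) = 2002.
Selections with exactly 4 counterfeit: choose 4 of the 5 counterfeit and 1 of the 9 genuine, C(5,4)·C(9,1) = 5·9 = 45.
Probability = 45/2002.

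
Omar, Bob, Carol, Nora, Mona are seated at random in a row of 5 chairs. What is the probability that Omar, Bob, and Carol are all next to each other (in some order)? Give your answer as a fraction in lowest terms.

3/10

There are 5! = 120 arrangements.
Treat the three as one block: 3! placements × 3! orders within the block = 6·6 = 36.
Probability = 36/120 = 3/10.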